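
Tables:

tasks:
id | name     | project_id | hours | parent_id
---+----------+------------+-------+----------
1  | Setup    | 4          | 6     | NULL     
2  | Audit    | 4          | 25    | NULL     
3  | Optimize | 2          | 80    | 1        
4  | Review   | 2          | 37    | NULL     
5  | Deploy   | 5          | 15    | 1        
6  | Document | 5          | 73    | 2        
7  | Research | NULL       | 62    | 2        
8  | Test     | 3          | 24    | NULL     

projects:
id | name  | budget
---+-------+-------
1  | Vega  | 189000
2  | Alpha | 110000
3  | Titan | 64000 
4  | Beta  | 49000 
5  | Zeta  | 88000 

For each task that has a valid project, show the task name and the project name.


INNER JOIN keeps only tasks rows whose project_id matches an id in projects. Walk through each task:
  - task 1 (Setup): project_id=4 -> matches Beta
  - task 2 (Audit): project_id=4 -> matches Beta
  - task 3 (Optimize): project_id=2 -> matches Alpha
  - task 4 (Review): project_id=2 -> matches Alpha
  - task 5 (Deploy): project_id=5 -> matches Zeta
  - task 6 (Document): project_id=5 -> matches Zeta
  - task 7 (Research): project_id=NULL, no match -> dropped
  - task 8 (Test): project_id=3 -> matches Titan
So 1 of 8 rows is dropped.

SQL:
SELECT a.name, b.name AS project
FROM tasks a
INNER JOIN projects b ON a.project_id = b.id

Result:
name     | project
---------+--------
Setup    | Beta   
Audit    | Beta   
Optimize | Alpha  
Review   | Alpha  
Deploy   | Zeta   
Document | Zeta   
Test     | Titan  


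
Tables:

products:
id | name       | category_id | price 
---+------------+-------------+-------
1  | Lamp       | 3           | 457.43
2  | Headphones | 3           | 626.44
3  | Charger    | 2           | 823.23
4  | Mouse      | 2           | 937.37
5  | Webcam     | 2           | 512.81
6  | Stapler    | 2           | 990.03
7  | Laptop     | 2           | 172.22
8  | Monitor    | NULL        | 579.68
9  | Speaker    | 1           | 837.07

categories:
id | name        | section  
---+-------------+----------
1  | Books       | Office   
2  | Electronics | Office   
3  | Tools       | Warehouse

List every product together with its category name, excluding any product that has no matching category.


INNER JOIN keeps only products rows whose category_id matches an id in categories. Walk through each product:
  - product 1 (Lamp): category_id=3 -> matches Tools
  - product 2 (Headphones): category_id=3 -> matches Tools
  - product 3 (Charger): category_id=2 -> matches Electronics
  - product 4 (Mouse): category_id=2 -> matches Electronics
  - product 5 (Webcam): category_id=2 -> matches Electronics
  - product 6 (Stapler): category_id=2 -> matches Electronics
  - product 7 (Laptop): category_id=2 -> matches Electronics
  - product 8 (Monitor): category_id=NULL, no match -> dropped
  - product 9 (Speaker): category_id=1 -> matches Books
So 1 of 9 rows is dropped.

SQL:
SELECT a.name, b.name AS category
FROM products a
INNER JOIN categories b ON a.category_id = b.id

Result:
name       | category   
-----------+------------
Lamp       | Tools      
Headphones | Tools      
Charger    | Electronics
Mouse      | Electronics
Webcam     | Electronics
Stapler    | Electronics
Laptop     | Electronics
Speaker    | Books      


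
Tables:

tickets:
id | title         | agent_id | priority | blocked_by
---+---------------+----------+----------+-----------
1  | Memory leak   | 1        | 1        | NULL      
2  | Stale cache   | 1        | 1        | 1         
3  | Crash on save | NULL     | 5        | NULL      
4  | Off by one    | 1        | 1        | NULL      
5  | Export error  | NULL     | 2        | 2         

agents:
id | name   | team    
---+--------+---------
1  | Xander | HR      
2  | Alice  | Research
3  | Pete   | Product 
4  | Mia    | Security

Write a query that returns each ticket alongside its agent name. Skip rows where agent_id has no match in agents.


INNER JOIN keeps only tickets rows whose agent_id matches an id in agents. Walk through each ticket:
  - ticket 1 (Memory leak): agent_id=1 -> matches Xander
  - ticket 2 (Stale cache): agent_id=1 -> matches Xander
  - ticket 3 (Crash on save): agent_id=NULL, no match -> dropped
  - ticket 4 (Off by one): agent_id=1 -> matches Xander
  - ticket 5 (Export error): agent_id=NULL, no match -> dropped
So 2 of 5 rows are dropped.

SQL:
SELECT a.title, b.name AS agent
FROM tickets a
INNER JOIN agents b ON a.agent_id = b.id

Result:
title       | agent 
------------+-------
Memory leak | Xander
Stale cache | Xander
Off by one  | Xander


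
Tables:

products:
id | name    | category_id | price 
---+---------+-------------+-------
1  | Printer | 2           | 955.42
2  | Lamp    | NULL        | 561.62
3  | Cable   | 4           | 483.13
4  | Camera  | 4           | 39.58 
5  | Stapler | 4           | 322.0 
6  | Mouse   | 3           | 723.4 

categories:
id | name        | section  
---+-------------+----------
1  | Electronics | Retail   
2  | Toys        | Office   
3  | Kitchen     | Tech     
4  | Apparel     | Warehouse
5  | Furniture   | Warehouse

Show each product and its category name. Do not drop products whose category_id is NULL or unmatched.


LEFT JOIN keeps every row from products (the left table); where category_id has no match in categories, the category columns become NULL. Walk through each product:
  - product 1 (Printer): category_id=2 -> matches Toys
  - product 2 (Lamp): category_id=NULL, no match -> kept with NULL
  - product 3 (Cable): category_id=4 -> matches Apparel
  - product 4 (Camera): category_id=4 -> matches Apparel
  - product 5 (Stapler): category_id=4 -> matches Apparel
  - product 6 (Mouse): category_id=3 -> matches Kitchen
All 6 rows appear; 1 has NULL category.

SQL:
SELECT a.name, b.name AS category
FROM products a
LEFT JOIN categories b ON a.category_id = b.id

Result:
name    | category
--------+---------
Printer | Toys    
Lamp    | NULL    
Cable   | Apparel 
Camera  | Apparel 
Stapler | Apparel 
Mouse   | Kitchen 


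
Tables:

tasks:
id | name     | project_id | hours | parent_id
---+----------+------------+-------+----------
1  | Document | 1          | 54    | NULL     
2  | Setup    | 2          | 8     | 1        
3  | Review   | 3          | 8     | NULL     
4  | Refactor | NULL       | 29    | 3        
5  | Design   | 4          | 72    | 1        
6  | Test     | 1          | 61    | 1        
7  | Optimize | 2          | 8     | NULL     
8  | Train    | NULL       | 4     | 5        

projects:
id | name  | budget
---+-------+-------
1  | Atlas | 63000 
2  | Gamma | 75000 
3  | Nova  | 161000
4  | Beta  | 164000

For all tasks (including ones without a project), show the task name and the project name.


LEFT JOIN keeps every row from tasks (the left table); where project_id has no match in projects, the project columns become NULL. Walk through each task:
  - task 1 (Document): project_id=1 -> matches Atlas
  - task 2 (Setup): project_id=2 -> matches Gamma
  - task 3 (Review): project_id=3 -> matches Nova
  - task 4 (Refactor): project_id=NULL, no match -> kept with NULL
  - task 5 (Design): project_id=4 -> matches Beta
  - task 6 (Test): project_id=1 -> matches Atlas
  - task 7 (Optimize): project_id=2 -> matches Gamma
  - task 8 (Train): project_id=NULL, no match -> kept with NULL
All 8 rows appear; 2 have NULL project.

SQL:
SELECT a.name, b.name AS project
FROM tasks a
LEFT JOIN projects b ON a.project_id = b.id

Result:
name     | project
---------+--------
Document | Atlas  
Setup    | Gamma  
Review   | Nova   
Refactor | NULL   
Design   | Beta   
Test     | Atlas  
Optimize | Gamma  
Train    | NULL   


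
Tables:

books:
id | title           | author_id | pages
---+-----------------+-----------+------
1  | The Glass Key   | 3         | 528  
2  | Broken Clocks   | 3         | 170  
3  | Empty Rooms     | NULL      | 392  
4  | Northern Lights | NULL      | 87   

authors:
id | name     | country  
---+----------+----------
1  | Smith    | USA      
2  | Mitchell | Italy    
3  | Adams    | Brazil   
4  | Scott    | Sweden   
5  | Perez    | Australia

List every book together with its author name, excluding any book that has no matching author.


INNER JOIN keeps only books rows whose author_id matches an id in authors. Walk through each book:
  - book 1 (The Glass Key): author_id=3 -> matches Adams
  - book 2 (Broken Clocks): author_id=3 -> matches Adams
  - book 3 (Empty Rooms): author_id=NULL, no match -> dropped
  - book 4 (Northern Lights): author_id=NULL, no match -> dropped
So 2 of 4 rows are dropped.

SQL:
SELECT a.title, b.name AS author
FROM books a
INNER JOIN authors b ON a.author_id = b.id

Result:
title         | author
--------------+-------
The Glass Key | Adams 
Broken Clocks | Adams 


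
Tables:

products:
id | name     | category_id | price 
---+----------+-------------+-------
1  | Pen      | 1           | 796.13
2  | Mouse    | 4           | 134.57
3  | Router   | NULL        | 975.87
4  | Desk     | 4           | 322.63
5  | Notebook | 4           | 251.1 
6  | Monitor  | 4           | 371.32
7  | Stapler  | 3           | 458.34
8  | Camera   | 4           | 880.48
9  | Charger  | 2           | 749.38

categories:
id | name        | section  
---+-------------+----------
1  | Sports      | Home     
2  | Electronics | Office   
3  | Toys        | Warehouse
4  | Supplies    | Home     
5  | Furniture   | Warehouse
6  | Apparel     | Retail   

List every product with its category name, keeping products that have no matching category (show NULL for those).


LEFT JOIN keeps every row from products (the left table); where category_id has no match in categories, the category columns become NULL. Walk through each product:
  - product 1 (Pen): category_id=1 -> matches Sports
  - product 2 (Mouse): category_id=4 -> matches Supplies
  - product 3 (Router): category_id=NULL, no match -> kept with NULL
  - product 4 (Desk): category_id=4 -> matches Supplies
  - product 5 (Notebook): category_id=4 -> matches Supplies
  - product 6 (Monitor): category_id=4 -> matches Supplies
  - product 7 (Stapler): category_id=3 -> matches Toys
  - product 8 (Camera): category_id=4 -> matches Supplies
  - product 9 (Charger): category_id=2 -> matches Electronics
All 9 rows appear; 1 has NULL category.

SQL:
SELECT a.name, b.name AS category
FROM products a
LEFT JOIN categories b ON a.category_id = b.id

Result:
name     | category   
---------+------------
Pen      | Sports     
Mouse    | Supplies   
Router   | NULL       
Desk     | Supplies   
Notebook | Supplies   
Monitor  | Supplies   
Stapler  | Toys       
Camera   | Supplies   
Charger  | Electronics


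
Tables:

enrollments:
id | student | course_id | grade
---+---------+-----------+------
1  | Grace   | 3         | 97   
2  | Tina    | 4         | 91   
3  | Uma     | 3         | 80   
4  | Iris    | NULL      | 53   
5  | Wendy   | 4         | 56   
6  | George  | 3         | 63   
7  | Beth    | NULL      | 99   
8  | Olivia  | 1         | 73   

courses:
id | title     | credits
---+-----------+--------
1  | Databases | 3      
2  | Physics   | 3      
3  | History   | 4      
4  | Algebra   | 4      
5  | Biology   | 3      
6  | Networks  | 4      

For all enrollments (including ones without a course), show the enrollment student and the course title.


LEFT JOIN keeps every row from enrollments (the left table); where course_id has no match in courses, the course columns become NULL. Walk through each enrollment:
  - enrollment 1 (Grace): course_id=3 -> matches History
  - enrollment 2 (Tina): course_id=4 -> matches Algebra
  - enrollment 3 (Uma): course_id=3 -> matches History
  - enrollment 4 (Iris): course_id=NULL, no match -> kept with NULL
  - enrollment 5 (Wendy): course_id=4 -> matches Algebra
  - enrollment 6 (George): course_id=3 -> matches History
  - enrollment 7 (Beth): course_id=NULL, no match -> kept with NULL
  - enrollment 8 (Olivia): course_id=1 -> matches Databases
All 8 rows appear; 2 have NULL course.

SQL:
SELECT a.student, b.title AS course
FROM enrollments a
LEFT JOIN courses b ON a.course_id = b.id

Result:
student | course   
--------+----------
Grace   | History  
Tina    | Algebra  
Uma     | History  
Iris    | NULL     
Wendy   | Algebra  
George  | History  
Beth    | NULL     
Olivia  | Databases


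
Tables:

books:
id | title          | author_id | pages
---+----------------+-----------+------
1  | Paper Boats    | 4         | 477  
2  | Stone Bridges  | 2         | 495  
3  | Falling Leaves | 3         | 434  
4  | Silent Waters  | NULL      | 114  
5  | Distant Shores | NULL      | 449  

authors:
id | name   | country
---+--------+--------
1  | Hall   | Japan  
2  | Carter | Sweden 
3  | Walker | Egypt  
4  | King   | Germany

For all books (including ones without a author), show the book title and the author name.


LEFT JOIN keeps every row from books (the left table); where author_id has no match in authors, the author columns become NULL. Walk through each book:
  - book 1 (Paper Boats): author_id=4 -> matches King
  - book 2 (Stone Bridges): author_id=2 -> matches Carter
  - book 3 (Falling Leaves): author_id=3 -> matches Walker
  - book 4 (Silent Waters): author_id=NULL, no match -> kept with NULL
  - book 5 (Distant Shores): author_id=NULL, no match -> kept with NULL
All 5 rows appear; 2 have NULL author.

SQL:
SELECT a.title, b.name AS author
FROM books a
LEFT JOIN authors b ON a.author_id = b.id

Result:
title          | author
---------------+-------
Paper Boats    | King  
Stone Bridges  | Carter
Falling Leaves | Walker
Silent Waters  | NULL  
Distant Shores | NULL  


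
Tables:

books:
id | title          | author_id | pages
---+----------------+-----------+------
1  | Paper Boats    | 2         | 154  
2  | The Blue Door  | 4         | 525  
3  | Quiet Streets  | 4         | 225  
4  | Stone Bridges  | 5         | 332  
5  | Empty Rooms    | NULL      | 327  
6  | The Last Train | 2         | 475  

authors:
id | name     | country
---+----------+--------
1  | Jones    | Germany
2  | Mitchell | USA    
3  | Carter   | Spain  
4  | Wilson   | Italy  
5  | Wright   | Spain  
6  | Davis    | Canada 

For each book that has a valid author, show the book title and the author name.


INNER JOIN keeps only books rows whose author_id matches an id in authors. Walk through each book:
  - book 1 (Paper Boats): author_id=2 -> matches Mitchell
  - book 2 (The Blue Door): author_id=4 -> matches Wilson
  - book 3 (Quiet Streets): author_id=4 -> matches Wilson
  - book 4 (Stone Bridges): author_id=5 -> matches Wright
  - book 5 (Empty Rooms): author_id=NULL, no match -> dropped
  - book 6 (The Last Train): author_id=2 -> matches Mitchell
So 1 of 6 rows is dropped.

SQL:
SELECT a.title, b.name AS author
FROM books a
INNER JOIN authors b ON a.author_id = b.id

Result:
title          | author  
---------------+---------
Paper Boats    | Mitchell
The Blue Door  | Wilson  
Quiet Streets  | Wilson  
Stone Bridges  | Wright  
The Last Train | Mitchell


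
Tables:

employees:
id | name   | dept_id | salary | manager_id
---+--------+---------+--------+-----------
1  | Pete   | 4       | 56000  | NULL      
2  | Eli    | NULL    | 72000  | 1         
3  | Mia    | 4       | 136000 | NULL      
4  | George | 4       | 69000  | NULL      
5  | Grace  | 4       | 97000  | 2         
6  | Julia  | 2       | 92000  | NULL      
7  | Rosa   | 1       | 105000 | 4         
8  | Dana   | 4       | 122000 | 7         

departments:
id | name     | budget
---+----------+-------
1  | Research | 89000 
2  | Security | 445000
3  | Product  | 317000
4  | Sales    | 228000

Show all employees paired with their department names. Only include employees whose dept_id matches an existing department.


INNER JOIN keeps only employees rows whose dept_id matches an id in departments. Walk through each employee:
  - employee 1 (Pete): dept_id=4 -> matches Sales
  - employee 2 (Eli): dept_id=NULL, no match -> dropped
  - employee 3 (Mia): dept_id=4 -> matches Sales
  - employee 4 (George): dept_id=4 -> matches Sales
  - employee 5 (Grace): dept_id=4 -> matches Sales
  - employee 6 (Julia): dept_id=2 -> matches Security
  - employee 7 (Rosa): dept_id=1 -> matches Research
  - employee 8 (Dana): dept_id=4 -> matches Sales
So 1 of 8 rows is dropped.

SQL:
SELECT a.name, b.name AS department
FROM employees a
INNER JOIN departments b ON a.dept_id = b.id

Result:
name   | department
-------+-----------
Pete   | Sales     
Mia    | Sales     
George | Sales     
Grace  | Sales     
Julia  | Security  
Rosa   | Research  
Dana   | Sales     


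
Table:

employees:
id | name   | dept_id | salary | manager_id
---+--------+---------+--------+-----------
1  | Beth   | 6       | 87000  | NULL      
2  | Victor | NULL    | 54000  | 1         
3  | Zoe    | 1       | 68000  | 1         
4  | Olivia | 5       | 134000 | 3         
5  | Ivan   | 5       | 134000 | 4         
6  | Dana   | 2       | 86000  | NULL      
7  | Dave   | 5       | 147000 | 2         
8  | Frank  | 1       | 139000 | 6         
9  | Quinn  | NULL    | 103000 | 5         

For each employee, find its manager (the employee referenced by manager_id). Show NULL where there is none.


This is a self-join: employees is joined to a second copy of itself, matching each row's manager_id to another row's id. Use LEFT JOIN so rows with manager_id=NULL are kept.
  - employee 1 (Beth): manager_id=NULL -> NULL
  - employee 2 (Victor): manager_id=1 -> Beth
  - employee 3 (Zoe): manager_id=1 -> Beth
  - employee 4 (Olivia): manager_id=3 -> Zoe
  - employee 5 (Ivan): manager_id=4 -> Olivia
  - employee 6 (Dana): manager_id=NULL -> NULL
  - employee 7 (Dave): manager_id=2 -> Victor
  - employee 8 (Frank): manager_id=6 -> Dana
  - employee 9 (Quinn): manager_id=5 -> Ivan

SQL:
SELECT a.name AS item, b.name AS manager
FROM employees a
LEFT JOIN employees b ON a.manager_id = b.id

Result:
item   | manager
-------+--------
Beth   | NULL   
Victor | Beth   
Zoe    | Beth   
Olivia | Zoe    
Ivan   | Olivia 
Dana   | NULL   
Dave   | Victor 
Frank  | Dana   
Quinn  | Ivan   


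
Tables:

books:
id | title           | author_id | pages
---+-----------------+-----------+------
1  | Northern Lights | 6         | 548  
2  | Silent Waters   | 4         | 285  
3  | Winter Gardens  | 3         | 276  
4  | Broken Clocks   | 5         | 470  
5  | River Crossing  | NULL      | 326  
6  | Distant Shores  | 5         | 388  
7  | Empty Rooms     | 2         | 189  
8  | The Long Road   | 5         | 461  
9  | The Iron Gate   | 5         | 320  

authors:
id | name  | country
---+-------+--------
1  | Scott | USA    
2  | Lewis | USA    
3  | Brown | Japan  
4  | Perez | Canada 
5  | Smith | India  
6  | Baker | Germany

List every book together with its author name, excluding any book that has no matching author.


INNER JOIN keeps only books rows whose author_id matches an id in authors. Walk through each book:
  - book 1 (Northern Lights): author_id=6 -> matches Baker
  - book 2 (Silent Waters): author_id=4 -> matches Perez
  - book 3 (Winter Gardens): author_id=3 -> matches Brown
  - book 4 (Broken Clocks): author_id=5 -> matches Smith
  - book 5 (River Crossing): author_id=NULL, no match -> dropped
  - book 6 (Distant Shores): author_id=5 -> matches Smith
  - book 7 (Empty Rooms): author_id=2 -> matches Lewis
  - book 8 (The Long Road): author_id=5 -> matches Smith
  - book 9 (The Iron Gate): author_id=5 -> matches Smith
So 1 of 9 rows is dropped.

SQL:
SELECT a.title, b.name AS author
FROM books a
INNER JOIN authors b ON a.author_id = b.id

Result:
title           | author
----------------+-------
Northern Lights | Baker 
Silent Waters   | Perez 
Winter Gardens  | Brown 
Broken Clocks   | Smith 
Distant Shores  | Smith 
Empty Rooms     | Lewis 
The Long Road   | Smith 
The Iron Gate   | Smith 


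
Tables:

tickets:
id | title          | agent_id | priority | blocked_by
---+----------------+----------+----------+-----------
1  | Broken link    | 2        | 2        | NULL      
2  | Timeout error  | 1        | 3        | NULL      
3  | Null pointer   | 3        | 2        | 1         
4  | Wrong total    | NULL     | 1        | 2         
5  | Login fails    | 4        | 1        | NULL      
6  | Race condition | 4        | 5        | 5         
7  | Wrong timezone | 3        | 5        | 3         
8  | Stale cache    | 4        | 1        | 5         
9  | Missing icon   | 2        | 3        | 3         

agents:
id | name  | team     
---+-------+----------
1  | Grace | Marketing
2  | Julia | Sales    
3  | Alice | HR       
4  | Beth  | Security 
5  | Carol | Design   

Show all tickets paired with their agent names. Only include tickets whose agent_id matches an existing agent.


INNER JOIN keeps only tickets rows whose agent_id matches an id in agents. Walk through each ticket:
  - ticket 1 (Broken link): agent_id=2 -> matches Julia
  - ticket 2 (Timeout error): agent_id=1 -> matches Grace
  - ticket 3 (Null pointer): agent_id=3 -> matches Alice
  - ticket 4 (Wrong total): agent_id=NULL, no match -> dropped
  - ticket 5 (Login fails): agent_id=4 -> matches Beth
  - ticket 6 (Race condition): agent_id=4 -> matches Beth
  - ticket 7 (Wrong timezone): agent_id=3 -> matches Alice
  - ticket 8 (Stale cache): agent_id=4 -> matches Beth
  - ticket 9 (Missing icon): agent_id=2 -> matches Julia
So 1 of 9 rows is dropped.

SQL:
SELECT a.title, b.name AS agent
FROM tickets a
INNER JOIN agents b ON a.agent_id = b.id

Result:
title          | agent
---------------+------
Broken link    | Julia
Timeout error  | Grace
Null pointer   | Alice
Login fails    | Beth 
Race condition | Beth 
Wrong timezone | Alice
Stale cache    | Beth 
Missing icon   | Julia


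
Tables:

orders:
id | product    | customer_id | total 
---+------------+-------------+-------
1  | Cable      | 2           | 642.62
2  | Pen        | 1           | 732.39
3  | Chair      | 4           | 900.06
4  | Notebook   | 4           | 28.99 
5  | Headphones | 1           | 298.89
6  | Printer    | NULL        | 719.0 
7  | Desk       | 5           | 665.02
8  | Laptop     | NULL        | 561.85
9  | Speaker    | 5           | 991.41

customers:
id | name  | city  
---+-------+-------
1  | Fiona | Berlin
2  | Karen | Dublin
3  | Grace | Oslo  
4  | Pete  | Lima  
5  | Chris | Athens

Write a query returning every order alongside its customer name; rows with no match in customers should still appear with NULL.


LEFT JOIN keeps every row from orders (the left table); where customer_id has no match in customers, the customer columns become NULL. Walk through each order:
  - order 1 (Cable): customer_id=2 -> matches Karen
  - order 2 (Pen): customer_id=1 -> matches Fiona
  - order 3 (Chair): customer_id=4 -> matches Pete
  - order 4 (Notebook): customer_id=4 -> matches Pete
  - order 5 (Headphones): customer_id=1 -> matches Fiona
  - order 6 (Printer): customer_id=NULL, no match -> kept with NULL
  - order 7 (Desk): customer_id=5 -> matches Chris
  - order 8 (Laptop): customer_id=NULL, no match -> kept with NULL
  - order 9 (Speaker): customer_id=5 -> matches Chris
All 9 rows appear; 2 have NULL customer.

SQL:
SELECT a.product, b.name AS customer
FROM orders a
LEFT JOIN customers b ON a.customer_id = b.id

Result:
product    | customer
-----------+---------
Cable      | Karen   
Pen        | Fiona   
Chair      | Pete    
Notebook   | Pete    
Headphones | Fiona   
Printer    | NULL    
Desk       | Chris   
Laptop     | NULL    
Speaker    | Chris   


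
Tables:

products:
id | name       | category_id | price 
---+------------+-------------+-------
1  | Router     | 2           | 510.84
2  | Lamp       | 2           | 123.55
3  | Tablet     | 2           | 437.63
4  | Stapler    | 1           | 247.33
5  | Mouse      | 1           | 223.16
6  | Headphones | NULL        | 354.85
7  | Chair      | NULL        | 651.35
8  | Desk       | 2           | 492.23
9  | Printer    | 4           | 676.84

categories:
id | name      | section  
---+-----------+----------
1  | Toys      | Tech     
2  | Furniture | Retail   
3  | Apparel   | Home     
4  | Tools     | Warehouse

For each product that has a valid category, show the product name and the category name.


INNER JOIN keeps only products rows whose category_id matches an id in categories. Walk through each product:
  - product 1 (Router): category_id=2 -> matches Furniture
  - product 2 (Lamp): category_id=2 -> matches Furniture
  - product 3 (Tablet): category_id=2 -> matches Furniture
  - product 4 (Stapler): category_id=1 -> matches Toys
  - product 5 (Mouse): category_id=1 -> matches Toys
  - product 6 (Headphones): category_id=NULL, no match -> dropped
  - product 7 (Chair): category_id=NULL, no match -> dropped
  - product 8 (Desk): category_id=2 -> matches Furniture
  - product 9 (Printer): category_id=4 -> matches Tools
So 2 of 9 rows are dropped.

SQL:
SELECT a.name, b.name AS category
FROM products a
INNER JOIN categories b ON a.category_id = b.id

Result:
name    | category 
--------+----------
Router  | Furniture
Lamp    | Furniture
Tablet  | Furniture
Stapler | Toys     
Mouse   | Toys     
Desk    | Furniture
Printer | Tools    


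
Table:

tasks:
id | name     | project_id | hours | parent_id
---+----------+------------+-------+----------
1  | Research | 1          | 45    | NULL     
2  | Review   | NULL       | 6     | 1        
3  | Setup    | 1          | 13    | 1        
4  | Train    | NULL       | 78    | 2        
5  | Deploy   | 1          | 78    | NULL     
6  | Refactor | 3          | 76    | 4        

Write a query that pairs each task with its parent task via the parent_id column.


This is a self-join: tasks is joined to a second copy of itself, matching each row's parent_id to another row's id. Use LEFT JOIN so rows with parent_id=NULL are kept.
  - task 1 (Research): parent_id=NULL -> NULL
  - task 2 (Review): parent_id=1 -> Research
  - task 3 (Setup): parent_id=1 -> Research
  - task 4 (Train): parent_id=2 -> Review
  - task 5 (Deploy): parent_id=NULL -> NULL
  - task 6 (Refactor): parent_id=4 -> Train

SQL:
SELECT a.name AS item, b.name AS parent
FROM tasks a
LEFT JOIN tasks b ON a.parent_id = b.id

Result:
item     | parent  
---------+---------
Research | NULL    
Review   | Research
Setup    | Research
Train    | Review  
Deploy   | NULL    
Refactor | Train   


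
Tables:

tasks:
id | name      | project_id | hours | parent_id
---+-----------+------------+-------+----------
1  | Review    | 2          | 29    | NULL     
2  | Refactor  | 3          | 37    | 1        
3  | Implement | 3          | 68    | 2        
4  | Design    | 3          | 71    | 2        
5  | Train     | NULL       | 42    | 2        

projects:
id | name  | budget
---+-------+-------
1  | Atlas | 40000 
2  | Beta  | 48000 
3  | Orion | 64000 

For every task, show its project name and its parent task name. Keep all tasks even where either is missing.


Two LEFT JOINs from the same base table tasks: one to projects via project_id, one to tasks itself via parent_id. Both are LEFT so every task is preserved.
Match against projects:
  - task 1 (Review): project_id=2 -> matches Beta
  - task 2 (Refactor): project_id=3 -> matches Orion
  - task 3 (Implement): project_id=3 -> matches Orion
  - task 4 (Design): project_id=3 -> matches Orion
  - task 5 (Train): project_id=NULL, no match -> kept with NULL
Match against tasks (self):
  - task 1 (Review): parent_id=NULL -> NULL
  - task 2 (Refactor): parent_id=1 -> Review
  - task 3 (Implement): parent_id=2 -> Refactor
  - task 4 (Design): parent_id=2 -> Refactor
  - task 5 (Train): parent_id=2 -> Refactor

SQL:
SELECT a.name, b.name AS project, c.name AS parent
FROM tasks a
LEFT JOIN projects b ON a.project_id = b.id
LEFT JOIN tasks c ON a.parent_id = c.id

Result:
name      | project | parent  
----------+---------+---------
Review    | Beta    | NULL    
Refactor  | Orion   | Review  
Implement | Orion   | Refactor
Design    | Orion   | Refactor
Train     | NULL    | Refactor


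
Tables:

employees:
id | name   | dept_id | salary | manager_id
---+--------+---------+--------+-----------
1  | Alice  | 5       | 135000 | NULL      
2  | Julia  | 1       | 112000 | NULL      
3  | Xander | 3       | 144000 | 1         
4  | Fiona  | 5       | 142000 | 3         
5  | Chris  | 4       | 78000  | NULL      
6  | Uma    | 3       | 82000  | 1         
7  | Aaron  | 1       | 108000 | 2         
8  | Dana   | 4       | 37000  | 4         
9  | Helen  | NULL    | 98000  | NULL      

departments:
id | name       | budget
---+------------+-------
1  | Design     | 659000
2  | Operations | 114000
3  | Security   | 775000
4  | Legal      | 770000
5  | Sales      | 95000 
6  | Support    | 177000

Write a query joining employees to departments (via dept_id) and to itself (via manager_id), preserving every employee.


Two LEFT JOINs from the same base table employees: one to departments via dept_id, one to employees itself via manager_id. Both are LEFT so every employee is preserved.
Match against departments:
  - employee 1 (Alice): dept_id=5 -> matches Sales
  - employee 2 (Julia): dept_id=1 -> matches Design
  - employee 3 (Xander): dept_id=3 -> matches Security
  - employee 4 (Fiona): dept_id=5 -> matches Sales
  - employee 5 (Chris): dept_id=4 -> matches Legal
  - employee 6 (Uma): dept_id=3 -> matches Security
  - employee 7 (Aaron): dept_id=1 -> matches Design
  - employee 8 (Dana): dept_id=4 -> matches Legal
  - employee 9 (Helen): dept_id=NULL, no match -> kept with NULL
Match against employees (self):
  - employee 1 (Alice): manager_id=NULL -> NULL
  - employee 2 (Julia): manager_id=NULL -> NULL
  - employee 3 (Xander): manager_id=1 -> Alice
  - employee 4 (Fiona): manager_id=3 -> Xander
  - employee 5 (Chris): manager_id=NULL -> NULL
  - employee 6 (Uma): manager_id=1 -> Alice
  - employee 7 (Aaron): manager_id=2 -> Julia
  - employee 8 (Dana): manager_id=4 -> Fiona
  - employee 9 (Helen): manager_id=NULL -> NULL

SQL:
SELECT a.name, b.name AS department, c.name AS manager
FROM employees a
LEFT JOIN departments b ON a.dept_id = b.id
LEFT JOIN employees c ON a.manager_id = c.id

Result:
name   | department | manager
-------+------------+--------
Alice  | Sales      | NULL   
Julia  | Design     | NULL   
Xander | Security   | Alice  
Fiona  | Sales      | Xander 
Chris  | Legal      | NULL   
Uma    | Security   | Alice  
Aaron  | Design     | Julia  
Dana   | Legal      | Fiona  
Helen  | NULL       | NULL   


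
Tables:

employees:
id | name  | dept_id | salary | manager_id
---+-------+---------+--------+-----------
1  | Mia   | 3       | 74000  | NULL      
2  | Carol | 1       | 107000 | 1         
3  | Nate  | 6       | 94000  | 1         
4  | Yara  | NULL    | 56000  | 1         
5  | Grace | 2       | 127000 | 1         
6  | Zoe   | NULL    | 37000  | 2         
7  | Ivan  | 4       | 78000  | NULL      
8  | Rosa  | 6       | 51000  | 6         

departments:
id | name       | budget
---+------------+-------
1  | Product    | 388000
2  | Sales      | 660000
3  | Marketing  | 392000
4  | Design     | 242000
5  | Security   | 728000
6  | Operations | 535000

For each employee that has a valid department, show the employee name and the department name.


INNER JOIN keeps only employees rows whose dept_id matches an id in departments. Walk through each employee:
  - employee 1 (Mia): dept_id=3 -> matches Marketing
  - employee 2 (Carol): dept_id=1 -> matches Product
  - employee 3 (Nate): dept_id=6 -> matches Operations
  - employee 4 (Yara): dept_id=NULL, no match -> dropped
  - employee 5 (Grace): dept_id=2 -> matches Sales
  - employee 6 (Zoe): dept_id=NULL, no match -> dropped
  - employee 7 (Ivan): dept_id=4 -> matches Design
  - employee 8 (Rosa): dept_id=6 -> matches Operations
So 2 of 8 rows are dropped.

SQL:
SELECT a.name, b.name AS department
FROM employees a
INNER JOIN departments b ON a.dept_id = b.id

Result:
name  | department
------+-----------
Mia   | Marketing 
Carol | Product   
Nate  | Operations
Grace | Sales     
Ivan  | Design    
Rosa  | Operations


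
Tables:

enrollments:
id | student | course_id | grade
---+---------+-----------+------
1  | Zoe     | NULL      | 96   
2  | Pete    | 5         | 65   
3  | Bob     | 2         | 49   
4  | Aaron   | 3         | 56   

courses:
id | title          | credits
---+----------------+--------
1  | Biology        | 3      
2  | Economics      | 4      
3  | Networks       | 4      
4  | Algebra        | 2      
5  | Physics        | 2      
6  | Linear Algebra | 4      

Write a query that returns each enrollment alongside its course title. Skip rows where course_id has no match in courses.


INNER JOIN keeps only enrollments rows whose course_id matches an id in courses. Walk through each enrollment:
  - enrollment 1 (Zoe): course_id=NULL, no match -> dropped
  - enrollment 2 (Pete): course_id=5 -> matches Physics
  - enrollment 3 (Bob): course_id=2 -> matches Economics
  - enrollment 4 (Aaron): course_id=3 -> matches Networks
So 1 of 4 rows is dropped.

SQL:
SELECT a.student, b.title AS course
FROM enrollments a
INNER JOIN courses b ON a.course_id = b.id

Result:
student | course   
--------+----------
Pete    | Physics  
Bob     | Economics
Aaron   | Networks 


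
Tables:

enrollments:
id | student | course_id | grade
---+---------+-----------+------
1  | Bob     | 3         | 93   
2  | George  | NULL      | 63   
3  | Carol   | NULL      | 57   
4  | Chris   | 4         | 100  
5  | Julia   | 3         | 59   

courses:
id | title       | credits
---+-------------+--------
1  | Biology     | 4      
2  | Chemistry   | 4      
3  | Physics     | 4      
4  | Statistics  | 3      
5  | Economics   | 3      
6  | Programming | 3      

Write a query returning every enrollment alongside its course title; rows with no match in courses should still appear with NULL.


LEFT JOIN keeps every row from enrollments (the left table); where course_id has no match in courses, the course columns become NULL. Walk through each enrollment:
  - enrollment 1 (Bob): course_id=3 -> matches Physics
  - enrollment 2 (George): course_id=NULL, no match -> kept with NULL
  - enrollment 3 (Carol): course_id=NULL, no match -> kept with NULL
  - enrollment 4 (Chris): course_id=4 -> matches Statistics
  - enrollment 5 (Julia): course_id=3 -> matches Physics
All 5 rows appear; 2 have NULL course.

SQL:
SELECT a.student, b.title AS course
FROM enrollments a
LEFT JOIN courses b ON a.course_id = b.id

Result:
student | course    
--------+-----------
Bob     | Physics   
George  | NULL      
Carol   | NULL      
Chris   | Statistics
Julia   | Physics   


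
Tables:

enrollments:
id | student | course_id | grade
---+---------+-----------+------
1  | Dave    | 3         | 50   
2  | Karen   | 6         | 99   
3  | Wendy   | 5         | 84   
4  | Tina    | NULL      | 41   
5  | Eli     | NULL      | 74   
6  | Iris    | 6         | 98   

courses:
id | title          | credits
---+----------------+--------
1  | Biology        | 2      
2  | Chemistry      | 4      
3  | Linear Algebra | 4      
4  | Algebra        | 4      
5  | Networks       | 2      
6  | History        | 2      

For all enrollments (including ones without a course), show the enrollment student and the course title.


LEFT JOIN keeps every row from enrollments (the left table); where course_id has no match in courses, the course columns become NULL. Walk through each enrollment:
  - enrollment 1 (Dave): course_id=3 -> matches Linear Algebra
  - enrollment 2 (Karen): course_id=6 -> matches History
  - enrollment 3 (Wendy): course_id=5 -> matches Networks
  - enrollment 4 (Tina): course_id=NULL, no match -> kept with NULL
  - enrollment 5 (Eli): course_id=NULL, no match -> kept with NULL
  - enrollment 6 (Iris): course_id=6 -> matches History
All 6 rows appear; 2 have NULL course.

SQL:
SELECT a.student, b.title AS course
FROM enrollments a
LEFT JOIN courses b ON a.course_id = b.id

Result:
student | course        
--------+---------------
Dave    | Linear Algebra
Karen   | History       
Wendy   | Networks      
Tina    | NULL          
Eli     | NULL          
Iris    | History       


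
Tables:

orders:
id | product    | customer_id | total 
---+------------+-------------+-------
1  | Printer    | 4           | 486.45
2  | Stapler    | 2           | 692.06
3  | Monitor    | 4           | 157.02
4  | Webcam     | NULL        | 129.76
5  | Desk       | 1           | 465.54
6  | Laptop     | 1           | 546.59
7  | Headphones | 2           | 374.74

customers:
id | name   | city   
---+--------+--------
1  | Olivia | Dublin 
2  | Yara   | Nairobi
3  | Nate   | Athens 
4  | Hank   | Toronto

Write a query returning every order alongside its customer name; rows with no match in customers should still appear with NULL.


LEFT JOIN keeps every row from orders (the left table); where customer_id has no match in customers, the customer columns become NULL. Walk through each order:
  - order 1 (Printer): customer_id=4 -> matches Hank
  - order 2 (Stapler): customer_id=2 -> matches Yara
  - order 3 (Monitor): customer_id=4 -> matches Hank
  - order 4 (Webcam): customer_id=NULL, no match -> kept with NULL
  - order 5 (Desk): customer_id=1 -> matches Olivia
  - order 6 (Laptop): customer_id=1 -> matches Olivia
  - order 7 (Headphones): customer_id=2 -> matches Yara
All 7 rows appear; 1 has NULL customer.

SQL:
SELECT a.product, b.name AS customer
FROM orders a
LEFT JOIN customers b ON a.customer_id = b.id

Result:
product    | customer
-----------+---------
Printer    | Hank    
Stapler    | Yara    
Monitor    | Hank    
Webcam     | NULL    
Desk       | Olivia  
Laptop     | Olivia  
Headphones | Yara    


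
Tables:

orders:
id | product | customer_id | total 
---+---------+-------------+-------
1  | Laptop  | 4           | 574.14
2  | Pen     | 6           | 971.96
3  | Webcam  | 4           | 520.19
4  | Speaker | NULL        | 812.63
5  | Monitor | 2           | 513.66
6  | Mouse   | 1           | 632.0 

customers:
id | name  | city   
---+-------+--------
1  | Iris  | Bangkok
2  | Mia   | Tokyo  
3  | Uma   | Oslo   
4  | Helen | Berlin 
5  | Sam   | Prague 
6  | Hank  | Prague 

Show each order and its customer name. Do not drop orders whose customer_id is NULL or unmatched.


LEFT JOIN keeps every row from orders (the left table); where customer_id has no match in customers, the customer columns become NULL. Walk through each order:
  - order 1 (Laptop): customer_id=4 -> matches Helen
  - order 2 (Pen): customer_id=6 -> matches Hank
  - order 3 (Webcam): customer_id=4 -> matches Helen
  - order 4 (Speaker): customer_id=NULL, no match -> kept with NULL
  - order 5 (Monitor): customer_id=2 -> matches Mia
  - order 6 (Mouse): customer_id=1 -> matches Iris
All 6 rows appear; 1 has NULL customer.

SQL:
SELECT a.product, b.name AS customer
FROM orders a
LEFT JOIN customers b ON a.customer_id = b.id

Result:
product | customer
--------+---------
Laptop  | Helen   
Pen     | Hank    
Webcam  | Helen   
Speaker | NULL    
Monitor | Mia     
Mouse   | Iris    


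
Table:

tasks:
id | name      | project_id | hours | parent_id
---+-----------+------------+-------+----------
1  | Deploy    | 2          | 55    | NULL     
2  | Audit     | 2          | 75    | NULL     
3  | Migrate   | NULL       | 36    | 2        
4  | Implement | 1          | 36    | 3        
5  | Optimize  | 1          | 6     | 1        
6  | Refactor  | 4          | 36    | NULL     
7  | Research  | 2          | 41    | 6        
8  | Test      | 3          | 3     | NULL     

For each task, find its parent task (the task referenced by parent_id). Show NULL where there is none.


This is a self-join: tasks is joined to a second copy of itself, matching each row's parent_id to another row's id. Use LEFT JOIN so rows with parent_id=NULL are kept.
  - task 1 (Deploy): parent_id=NULL -> NULL
  - task 2 (Audit): parent_id=NULL -> NULL
  - task 3 (Migrate): parent_id=2 -> Audit
  - task 4 (Implement): parent_id=3 -> Migrate
  - task 5 (Optimize): parent_id=1 -> Deploy
  - task 6 (Refactor): parent_id=NULL -> NULL
  - task 7 (Research): parent_id=6 -> Refactor
  - task 8 (Test): parent_id=NULL -> NULL

SQL:
SELECT a.name AS item, b.name AS parent
FROM tasks a
LEFT JOIN tasks b ON a.parent_id = b.id

Result:
item      | parent  
----------+---------
Deploy    | NULL    
Audit     | NULL    
Migrate   | Audit   
Implement | Migrate 
Optimize  | Deploy  
Refactor  | NULL    
Research  | Refactor
Test      | NULL    
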